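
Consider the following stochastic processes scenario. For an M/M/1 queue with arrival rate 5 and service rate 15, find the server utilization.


rho = lambda/mu
= 5/15
= 0.3333

0.3333


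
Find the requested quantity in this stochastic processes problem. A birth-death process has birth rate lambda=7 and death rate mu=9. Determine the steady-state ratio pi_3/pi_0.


For birth-death process, pi_n/pi_0 = (lambda/mu)^n
= (7/9)^3
= 0.4705

0.4705


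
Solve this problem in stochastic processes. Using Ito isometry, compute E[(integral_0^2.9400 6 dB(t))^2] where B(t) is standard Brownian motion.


By Ito isometry: E[(int f dB)^2] = int f^2 dt
= 6^2 * 2.9400
= 36 * 2.9400 = 105.8400

105.8400


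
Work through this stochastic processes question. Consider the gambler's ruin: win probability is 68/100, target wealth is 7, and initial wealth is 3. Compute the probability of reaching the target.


Gambler's ruin formula:
r = q/p = 0.3200/0.6800 = 0.4706
P(win) = (1 - r^i)/(1 - r^N)
= (1 - 0.4706^3)/(1 - 0.4706^7)
= 0.9004

0.9004


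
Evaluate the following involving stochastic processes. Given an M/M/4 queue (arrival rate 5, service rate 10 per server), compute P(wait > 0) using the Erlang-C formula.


a = lambda/mu = 0.5000
rho = a/c = 0.1250
Erlang-C formula applied:
C(c,a) = 0.0018

0.0018


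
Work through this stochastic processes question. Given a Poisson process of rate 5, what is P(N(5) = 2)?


P(N(t)=k) = (lambda*t)^k * exp(-lambda*t) / k!
lambda*t = 25
= 25^2 * exp(-25) / 2!
= 625 * 1.3888e-11 / 2
= 4.3400e-09

4.3400e-09


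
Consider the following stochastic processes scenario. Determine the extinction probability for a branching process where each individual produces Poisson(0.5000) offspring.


Since mu = 0.5000 <= 1, extinction probability = 1.

1.0000


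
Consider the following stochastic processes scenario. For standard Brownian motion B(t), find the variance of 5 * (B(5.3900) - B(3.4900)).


Var(alpha*(B(t)-B(s))) = alpha^2 * (t-s)
= 5^2 * (5.3900 - 3.4900)
= 25 * 1.9000
= 47.5000

47.5000


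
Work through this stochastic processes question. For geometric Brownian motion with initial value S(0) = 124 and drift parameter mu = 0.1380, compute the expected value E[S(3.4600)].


E[S(t)] = S(0) * exp(mu * t)
= 124 * exp(0.1380 * 3.4600)
= 124 * 1.6120
= 199.8889

199.8889


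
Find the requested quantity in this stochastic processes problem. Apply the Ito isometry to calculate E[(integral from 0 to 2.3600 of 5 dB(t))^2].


By Ito isometry: E[(int f dB)^2] = int f^2 dt
= 5^2 * 2.3600
= 25 * 2.3600 = 59.0000

59.0000


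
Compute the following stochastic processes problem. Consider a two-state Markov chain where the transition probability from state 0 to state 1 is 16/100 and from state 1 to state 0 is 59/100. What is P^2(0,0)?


Computing P^2 by matrix multiplication.
P = [[0.8400, 0.1600], [0.5900, 0.4100]]
After raising P to the power 2:
P^2(0,0) = 0.8000

0.8000


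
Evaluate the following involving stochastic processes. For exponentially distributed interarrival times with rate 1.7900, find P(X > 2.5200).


P(X > t) = exp(-lambda * t)
= exp(-1.7900 * 2.5200)
= exp(-4.5108) = 0.0110

0.0110


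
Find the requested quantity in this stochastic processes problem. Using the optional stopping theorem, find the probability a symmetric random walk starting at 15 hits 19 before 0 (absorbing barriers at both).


By optional stopping theorem: E(M at tau) = M(0) = 15
P(hit 19)*19 + P(hit 0)*0 = 15
P(hit 19) = (15 - 0)/(19 - 0) = 15/19 = 0.7895

0.7895


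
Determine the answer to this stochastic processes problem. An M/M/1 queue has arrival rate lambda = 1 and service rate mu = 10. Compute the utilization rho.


rho = lambda/mu
= 1/10
= 0.1000

0.1000


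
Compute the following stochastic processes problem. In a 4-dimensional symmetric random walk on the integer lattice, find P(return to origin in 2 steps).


P(return in 2 steps) = P(reverse first step) = 1/(2d)
= 1/8
= 0.1250

0.1250


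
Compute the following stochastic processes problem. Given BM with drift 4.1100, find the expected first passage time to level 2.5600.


Expected first passage time = a/mu
= 2.5600/4.1100
= 0.6229

0.6229


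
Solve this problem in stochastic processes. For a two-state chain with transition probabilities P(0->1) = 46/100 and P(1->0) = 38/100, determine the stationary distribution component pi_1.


Stationary distribution: pi_0 = p10/(p01+p10), pi_1 = p01/(p01+p10)
p01 = 0.4600, p10 = 0.3800
pi_1 = 0.5476

0.5476


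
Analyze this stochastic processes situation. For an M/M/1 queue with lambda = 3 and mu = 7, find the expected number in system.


rho = 3/7 = 0.4286
L = rho/(1-rho)
= 0.4286/0.5714
= 0.7500

0.7500


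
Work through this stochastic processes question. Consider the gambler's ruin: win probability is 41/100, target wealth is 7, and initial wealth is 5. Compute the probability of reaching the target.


Gambler's ruin formula:
r = q/p = 0.5900/0.4100 = 1.4390
P(win) = (1 - r^i)/(1 - r^N)
= (1 - 1.4390^5)/(1 - 1.4390^7)
= 0.4390

0.4390


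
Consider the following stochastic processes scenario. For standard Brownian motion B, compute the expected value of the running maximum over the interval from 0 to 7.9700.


E(max B(s)) = sqrt(2t/pi)
= sqrt(2*7.9700/pi)
= sqrt(5.0739)
= 2.2525

2.2525


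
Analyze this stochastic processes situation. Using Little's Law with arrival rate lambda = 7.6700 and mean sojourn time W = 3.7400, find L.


Little's Law: L = lambda * W
= 7.6700 * 3.7400
= 28.6858

28.6858


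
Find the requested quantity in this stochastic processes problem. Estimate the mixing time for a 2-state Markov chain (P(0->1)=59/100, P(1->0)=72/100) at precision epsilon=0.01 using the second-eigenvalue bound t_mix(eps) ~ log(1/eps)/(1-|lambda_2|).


lambda_2 = |1 - p01 - p10| = |1 - 0.5900 - 0.7200| = 0.3100
t_mix ~ log(1/eps)/(1 - |lambda_2|)
= log(100)/(1 - 0.3100) = 4.6052/0.6900
= 6.6742

6.6742


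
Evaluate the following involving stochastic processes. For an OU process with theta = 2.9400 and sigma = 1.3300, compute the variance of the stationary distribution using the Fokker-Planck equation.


Stationary variance = sigma^2 / (2*theta)
= 1.3300^2 / (2*2.9400)
= 1.7689 / 5.8800
= 0.3008

0.3008


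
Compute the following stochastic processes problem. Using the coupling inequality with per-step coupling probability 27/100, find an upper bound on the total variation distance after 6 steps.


TV distance bound <= (1-delta)^n
= (1 - 0.2700)^6
= 0.7300^6
= 0.1513

0.1513


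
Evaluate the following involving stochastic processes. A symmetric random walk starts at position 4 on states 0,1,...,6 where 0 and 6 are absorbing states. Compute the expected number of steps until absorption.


For symmetric RW on 0,...,N with absorbing barriers, E(i) = i*(N-i)
E(4) = 4 * 2 = 8

8


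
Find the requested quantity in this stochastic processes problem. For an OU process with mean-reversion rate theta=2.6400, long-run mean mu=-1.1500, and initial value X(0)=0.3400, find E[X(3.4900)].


E[X(t)] = mu + (X(0) - mu)*exp(-theta*t)
= -1.1500 + (0.3400 - -1.1500)*exp(-2.6400*3.4900)
= -1.1500 + 1.4900 * 9.9675e-05
= -1.1499

-1.1499


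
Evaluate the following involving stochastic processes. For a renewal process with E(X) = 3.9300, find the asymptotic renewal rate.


Long-run renewal rate = 1/E(X)
= 1/3.9300
= 0.2545

0.2545


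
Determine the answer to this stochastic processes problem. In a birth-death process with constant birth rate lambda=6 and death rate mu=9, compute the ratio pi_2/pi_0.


For birth-death process, pi_n/pi_0 = (lambda/mu)^n
= (6/9)^2
= 0.4444

0.4444


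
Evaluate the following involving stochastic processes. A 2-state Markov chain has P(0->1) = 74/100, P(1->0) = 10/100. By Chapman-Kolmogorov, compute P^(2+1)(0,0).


P^3 = P^2 * P^1
Computing via matrix multiplication of the transition matrix.
Entry (0,0) of P^3 = 0.1227

0.1227


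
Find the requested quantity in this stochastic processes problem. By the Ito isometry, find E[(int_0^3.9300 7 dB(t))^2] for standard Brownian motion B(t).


By Ito isometry: E[(int f dB)^2] = int f^2 dt
= 7^2 * 3.9300
= 49 * 3.9300 = 192.5700

192.5700


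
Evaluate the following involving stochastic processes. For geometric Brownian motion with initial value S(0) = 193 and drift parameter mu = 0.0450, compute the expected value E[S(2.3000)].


E[S(t)] = S(0) * exp(mu * t)
= 193 * exp(0.0450 * 2.3000)
= 193 * 1.1090
= 214.0458

214.0458


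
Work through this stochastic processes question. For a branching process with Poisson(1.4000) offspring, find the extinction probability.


Since mu = 1.4000 > 1, extinction prob q < 1.
Solve s = exp(mu*(s-1)) iteratively.
q = 0.4890

0.4890


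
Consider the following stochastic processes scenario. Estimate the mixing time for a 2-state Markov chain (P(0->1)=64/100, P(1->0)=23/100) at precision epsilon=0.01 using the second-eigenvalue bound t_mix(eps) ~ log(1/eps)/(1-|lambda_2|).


lambda_2 = |1 - p01 - p10| = |1 - 0.6400 - 0.2300| = 0.1300
t_mix ~ log(1/eps)/(1 - |lambda_2|)
= log(100)/(1 - 0.1300) = 4.6052/0.8700
= 5.2933

5.2933


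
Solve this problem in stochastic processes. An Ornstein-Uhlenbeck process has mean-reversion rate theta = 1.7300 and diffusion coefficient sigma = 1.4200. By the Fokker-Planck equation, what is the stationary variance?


Stationary variance = sigma^2 / (2*theta)
= 1.4200^2 / (2*1.7300)
= 2.0164 / 3.4600
= 0.5828

0.5828


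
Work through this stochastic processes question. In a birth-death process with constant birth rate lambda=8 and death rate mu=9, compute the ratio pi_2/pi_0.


For birth-death process, pi_n/pi_0 = (lambda/mu)^n
= (8/9)^2
= 0.7901

0.7901


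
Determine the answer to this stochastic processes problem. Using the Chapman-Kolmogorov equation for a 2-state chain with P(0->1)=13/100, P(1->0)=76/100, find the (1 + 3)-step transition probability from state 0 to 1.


P^4 = P^1 * P^3
Computing via matrix multiplication of the transition matrix.
Entry (0,1) of P^4 = 0.1460

0.1460


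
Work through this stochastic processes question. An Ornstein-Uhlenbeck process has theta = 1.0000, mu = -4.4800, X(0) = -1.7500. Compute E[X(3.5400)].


E[X(t)] = mu + (X(0) - mu)*exp(-theta*t)
= -4.4800 + (-1.7500 - -4.4800)*exp(-1.0000*3.5400)
= -4.4800 + 2.7300 * 0.0290
= -4.4008

-4.4008


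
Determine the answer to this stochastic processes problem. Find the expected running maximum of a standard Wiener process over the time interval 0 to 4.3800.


E(max B(s)) = sqrt(2t/pi)
= sqrt(2*4.3800/pi)
= sqrt(2.7884)
= 1.6698

1.6698


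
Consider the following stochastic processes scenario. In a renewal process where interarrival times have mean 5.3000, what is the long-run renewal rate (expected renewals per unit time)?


Long-run renewal rate = 1/E(X)
= 1/5.3000
= 0.1887

0.1887


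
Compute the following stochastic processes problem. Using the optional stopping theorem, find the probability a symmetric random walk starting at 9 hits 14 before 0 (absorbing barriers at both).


By optional stopping theorem: E(M at tau) = M(0) = 9
P(hit 14)*14 + P(hit 0)*0 = 9
P(hit 14) = (9 - 0)/(14 - 0) = 9/14 = 0.6429

0.6429


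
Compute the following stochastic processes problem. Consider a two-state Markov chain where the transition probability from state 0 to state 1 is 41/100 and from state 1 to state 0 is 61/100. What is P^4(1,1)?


Computing P^4 by matrix multiplication.
P = [[0.5900, 0.4100], [0.6100, 0.3900]]
After raising P to the power 4:
P^4(1,1) = 0.4020

0.4020


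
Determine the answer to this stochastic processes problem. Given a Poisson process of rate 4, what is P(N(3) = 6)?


P(N(t)=k) = (lambda*t)^k * exp(-lambda*t) / k!
lambda*t = 12
= 12^6 * exp(-12) / 6!
= 2985984 * 6.1442e-06 / 720
= 0.0255

0.0255


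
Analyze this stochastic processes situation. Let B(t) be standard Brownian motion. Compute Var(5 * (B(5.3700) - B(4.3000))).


Var(alpha*(B(t)-B(s))) = alpha^2 * (t-s)
= 5^2 * (5.3700 - 4.3000)
= 25 * 1.0700
= 26.7500

26.7500


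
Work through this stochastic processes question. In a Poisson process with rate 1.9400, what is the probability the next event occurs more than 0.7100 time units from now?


P(X > t) = exp(-lambda * t)
= exp(-1.9400 * 0.7100)
= exp(-1.3774) = 0.2522

0.2522


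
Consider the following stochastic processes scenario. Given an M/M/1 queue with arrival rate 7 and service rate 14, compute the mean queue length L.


rho = 7/14 = 0.5000
L = rho/(1-rho)
= 0.5000/0.5000
= 1.0000

1.0000


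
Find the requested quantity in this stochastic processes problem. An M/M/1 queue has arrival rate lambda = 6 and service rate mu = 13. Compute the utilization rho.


rho = lambda/mu
= 6/13
= 0.4615

0.4615


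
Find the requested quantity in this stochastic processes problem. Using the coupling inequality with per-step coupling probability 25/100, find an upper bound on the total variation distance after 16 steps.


TV distance bound <= (1-delta)^n
= (1 - 0.2500)^16
= 0.7500^16
= 0.0100

0.0100


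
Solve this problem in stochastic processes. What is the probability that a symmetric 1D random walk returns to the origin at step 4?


P(S(4) = 0) = C(4,2) / 4^2
= 6 / 16
= 0.3750

0.3750


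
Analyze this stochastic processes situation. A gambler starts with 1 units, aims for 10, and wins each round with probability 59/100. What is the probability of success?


Gambler's ruin formula:
r = q/p = 0.4100/0.5900 = 0.6949
P(win) = (1 - r^i)/(1 - r^N)
= (1 - 0.6949^1)/(1 - 0.6949^10)
= 0.3133

0.3133


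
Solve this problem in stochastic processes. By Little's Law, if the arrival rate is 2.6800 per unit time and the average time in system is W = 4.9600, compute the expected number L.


Little's Law: L = lambda * W
= 2.6800 * 4.9600
= 13.2928

13.2928


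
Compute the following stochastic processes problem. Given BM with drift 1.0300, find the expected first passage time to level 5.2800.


Expected first passage time = a/mu
= 5.2800/1.0300
= 5.1262

5.1262


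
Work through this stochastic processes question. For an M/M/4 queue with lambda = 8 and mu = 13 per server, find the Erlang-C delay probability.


a = lambda/mu = 0.6154
rho = a/c = 0.1538
Erlang-C formula applied:
C(c,a) = 0.0038

0.0038


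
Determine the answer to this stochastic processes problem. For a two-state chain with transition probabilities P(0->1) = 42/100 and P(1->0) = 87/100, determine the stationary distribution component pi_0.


Stationary distribution: pi_0 = p10/(p01+p10), pi_1 = p01/(p01+p10)
p01 = 0.4200, p10 = 0.8700
pi_0 = 0.6744

0.6744


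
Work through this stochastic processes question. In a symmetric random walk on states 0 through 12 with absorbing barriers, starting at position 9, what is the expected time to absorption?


For symmetric RW on 0,...,N with absorbing barriers, E(i) = i*(N-i)
E(9) = 9 * 3 = 27

27


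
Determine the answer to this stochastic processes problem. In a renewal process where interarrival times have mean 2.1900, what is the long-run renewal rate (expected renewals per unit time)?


Long-run renewal rate = 1/E(X)
= 1/2.1900
= 0.4566

0.4566


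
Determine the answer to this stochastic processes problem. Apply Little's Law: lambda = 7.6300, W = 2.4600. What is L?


Little's Law: L = lambda * W
= 7.6300 * 2.4600
= 18.7698

18.7698


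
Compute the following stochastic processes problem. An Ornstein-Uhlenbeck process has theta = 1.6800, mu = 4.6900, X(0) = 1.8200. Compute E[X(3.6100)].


E[X(t)] = mu + (X(0) - mu)*exp(-theta*t)
= 4.6900 + (1.8200 - 4.6900)*exp(-1.6800*3.6100)
= 4.6900 + -2.8700 * 0.0023
= 4.6833

4.6833


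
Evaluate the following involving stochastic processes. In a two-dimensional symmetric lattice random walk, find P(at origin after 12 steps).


P = C(12,6)^2 / 4^12
= 924^2 / 16777216
= 853776 / 16777216
= 0.0509

0.0509


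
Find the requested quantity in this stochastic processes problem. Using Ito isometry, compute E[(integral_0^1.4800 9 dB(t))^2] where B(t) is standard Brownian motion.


By Ito isometry: E[(int f dB)^2] = int f^2 dt
= 9^2 * 1.4800
= 81 * 1.4800 = 119.8800

119.8800


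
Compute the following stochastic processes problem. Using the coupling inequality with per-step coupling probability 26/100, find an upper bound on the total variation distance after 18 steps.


TV distance bound <= (1-delta)^n
= (1 - 0.2600)^18
= 0.7400^18
= 0.0044

0.0044


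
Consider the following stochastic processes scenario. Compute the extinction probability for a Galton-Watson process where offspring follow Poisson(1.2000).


Since mu = 1.2000 > 1, extinction prob q < 1.
Solve s = exp(mu*(s-1)) iteratively.
q = 0.6863

0.6863


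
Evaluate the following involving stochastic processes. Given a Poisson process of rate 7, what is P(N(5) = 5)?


P(N(t)=k) = (lambda*t)^k * exp(-lambda*t) / k!
lambda*t = 35
= 35^5 * exp(-35) / 5!
= 52521875 * 6.3051e-16 / 120
= 2.7596e-10

2.7596e-10


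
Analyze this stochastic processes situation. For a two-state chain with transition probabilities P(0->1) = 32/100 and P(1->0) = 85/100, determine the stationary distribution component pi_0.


Stationary distribution: pi_0 = p10/(p01+p10), pi_1 = p01/(p01+p10)
p01 = 0.3200, p10 = 0.8500
pi_0 = 0.7265

0.7265


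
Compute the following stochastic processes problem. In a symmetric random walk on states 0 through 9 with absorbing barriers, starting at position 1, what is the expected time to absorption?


For symmetric RW on 0,...,N with absorbing barriers, E(i) = i*(N-i)
E(1) = 1 * 8 = 8

8


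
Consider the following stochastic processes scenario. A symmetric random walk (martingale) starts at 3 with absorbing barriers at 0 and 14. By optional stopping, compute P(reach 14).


By optional stopping theorem: E(M at tau) = M(0) = 3
P(hit 14)*14 + P(hit 0)*0 = 3
P(hit 14) = (3 - 0)/(14 - 0) = 3/14 = 0.2143

0.2143


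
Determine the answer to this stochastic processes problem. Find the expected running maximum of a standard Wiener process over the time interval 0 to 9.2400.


E(max B(s)) = sqrt(2t/pi)
= sqrt(2*9.2400/pi)
= sqrt(5.8824)
= 2.4254

2.4254


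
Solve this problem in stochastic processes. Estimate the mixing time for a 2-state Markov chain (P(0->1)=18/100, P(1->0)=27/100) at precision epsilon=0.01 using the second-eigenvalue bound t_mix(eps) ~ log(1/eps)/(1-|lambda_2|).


lambda_2 = |1 - p01 - p10| = |1 - 0.1800 - 0.2700| = 0.5500
t_mix ~ log(1/eps)/(1 - |lambda_2|)
= log(100)/(1 - 0.5500) = 4.6052/0.4500
= 10.2337

10.2337


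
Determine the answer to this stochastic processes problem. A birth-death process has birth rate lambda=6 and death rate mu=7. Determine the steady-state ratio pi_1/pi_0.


For birth-death process, pi_n/pi_0 = (lambda/mu)^n
= (6/7)^1
= 0.8571

0.8571


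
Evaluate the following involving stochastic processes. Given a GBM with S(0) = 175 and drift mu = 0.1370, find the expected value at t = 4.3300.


E[S(t)] = S(0) * exp(mu * t)
= 175 * exp(0.1370 * 4.3300)
= 175 * 1.8098
= 316.7130

316.7130


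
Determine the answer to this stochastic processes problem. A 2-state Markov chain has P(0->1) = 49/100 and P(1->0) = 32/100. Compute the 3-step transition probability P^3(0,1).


Computing P^3 by matrix multiplication.
P = [[0.5100, 0.4900], [0.3200, 0.6800]]
After raising P to the power 3:
P^3(0,1) = 0.6008

0.6008


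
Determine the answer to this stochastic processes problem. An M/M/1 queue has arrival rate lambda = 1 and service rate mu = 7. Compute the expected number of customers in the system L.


rho = 1/7 = 0.1429
L = rho/(1-rho)
= 0.1429/0.8571
= 0.1667

0.1667


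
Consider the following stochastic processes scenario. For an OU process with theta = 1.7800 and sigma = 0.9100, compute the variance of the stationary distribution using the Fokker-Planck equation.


Stationary variance = sigma^2 / (2*theta)
= 0.9100^2 / (2*1.7800)
= 0.8281 / 3.5600
= 0.2326

0.2326


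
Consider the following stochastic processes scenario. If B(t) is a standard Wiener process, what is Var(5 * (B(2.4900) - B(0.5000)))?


Var(alpha*(B(t)-B(s))) = alpha^2 * (t-s)
= 5^2 * (2.4900 - 0.5000)
= 25 * 1.9900
= 49.7500

49.7500


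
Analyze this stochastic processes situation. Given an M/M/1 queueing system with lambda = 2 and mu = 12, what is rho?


rho = lambda/mu
= 2/12
= 0.1667

0.1667


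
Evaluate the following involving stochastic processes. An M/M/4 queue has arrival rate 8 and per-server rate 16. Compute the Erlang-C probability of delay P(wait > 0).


a = lambda/mu = 0.5000
rho = a/c = 0.1250
Erlang-C formula applied:
C(c,a) = 0.0018

0.0018


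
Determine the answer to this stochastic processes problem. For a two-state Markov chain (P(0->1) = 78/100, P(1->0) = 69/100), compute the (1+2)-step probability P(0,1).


P^3 = P^1 * P^2
Computing via matrix multiplication of the transition matrix.
Entry (0,1) of P^3 = 0.5857

0.5857


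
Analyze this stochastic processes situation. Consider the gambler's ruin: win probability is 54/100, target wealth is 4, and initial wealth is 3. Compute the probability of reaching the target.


Gambler's ruin formula:
r = q/p = 0.4600/0.5400 = 0.8519
P(win) = (1 - r^i)/(1 - r^N)
= (1 - 0.8519^3)/(1 - 0.8519^4)
= 0.8066

0.8066


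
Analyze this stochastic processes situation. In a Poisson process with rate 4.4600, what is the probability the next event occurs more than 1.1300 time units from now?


P(X > t) = exp(-lambda * t)
= exp(-4.4600 * 1.1300)
= exp(-5.0398) = 0.0065

0.0065


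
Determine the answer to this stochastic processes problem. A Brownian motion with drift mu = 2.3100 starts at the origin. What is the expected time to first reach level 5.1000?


Expected first passage time = a/mu
= 5.1000/2.3100
= 2.2078

2.2078


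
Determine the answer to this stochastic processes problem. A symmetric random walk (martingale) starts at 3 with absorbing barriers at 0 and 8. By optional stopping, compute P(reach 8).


By optional stopping theorem: E(M at tau) = M(0) = 3
P(hit 8)*8 + P(hit 0)*0 = 3
P(hit 8) = (3 - 0)/(8 - 0) = 3/8 = 0.3750

0.3750


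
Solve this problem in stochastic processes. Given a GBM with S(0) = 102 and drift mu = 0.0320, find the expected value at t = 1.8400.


E[S(t)] = S(0) * exp(mu * t)
= 102 * exp(0.0320 * 1.8400)
= 102 * 1.0606
= 108.1861

108.1861


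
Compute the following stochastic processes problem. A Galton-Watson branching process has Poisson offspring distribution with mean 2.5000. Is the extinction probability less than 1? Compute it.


Since mu = 2.5000 > 1, extinction prob q < 1.
Solve s = exp(mu*(s-1)) iteratively.
q = 0.1074

0.1074


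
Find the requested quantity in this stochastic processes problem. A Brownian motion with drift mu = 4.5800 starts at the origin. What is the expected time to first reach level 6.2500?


Expected first passage time = a/mu
= 6.2500/4.5800
= 1.3646

1.3646


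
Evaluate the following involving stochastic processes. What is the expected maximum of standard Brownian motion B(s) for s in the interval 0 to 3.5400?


E(max B(s)) = sqrt(2t/pi)
= sqrt(2*3.5400/pi)
= sqrt(2.2536)
= 1.5012

1.5012


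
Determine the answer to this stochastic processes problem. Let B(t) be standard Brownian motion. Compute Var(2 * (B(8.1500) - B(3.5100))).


Var(alpha*(B(t)-B(s))) = alpha^2 * (t-s)
= 2^2 * (8.1500 - 3.5100)
= 4 * 4.6400
= 18.5600

18.5600


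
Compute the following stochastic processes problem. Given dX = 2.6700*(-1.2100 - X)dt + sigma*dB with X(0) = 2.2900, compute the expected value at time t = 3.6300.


E[X(t)] = mu + (X(0) - mu)*exp(-theta*t)
= -1.2100 + (2.2900 - -1.2100)*exp(-2.6700*3.6300)
= -1.2100 + 3.5000 * 6.1770e-05
= -1.2098

-1.2098


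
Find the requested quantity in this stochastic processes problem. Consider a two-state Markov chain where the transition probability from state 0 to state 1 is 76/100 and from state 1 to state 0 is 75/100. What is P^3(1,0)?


Computing P^3 by matrix multiplication.
P = [[0.2400, 0.7600], [0.7500, 0.2500]]
After raising P to the power 3:
P^3(1,0) = 0.5626

0.5626


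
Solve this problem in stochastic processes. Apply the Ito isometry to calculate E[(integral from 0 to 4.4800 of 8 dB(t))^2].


By Ito isometry: E[(int f dB)^2] = int f^2 dt
= 8^2 * 4.4800
= 64 * 4.4800 = 286.7200

286.7200


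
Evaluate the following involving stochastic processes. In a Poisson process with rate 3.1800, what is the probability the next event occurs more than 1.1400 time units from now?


P(X > t) = exp(-lambda * t)
= exp(-3.1800 * 1.1400)
= exp(-3.6252) = 0.0266

0.0266


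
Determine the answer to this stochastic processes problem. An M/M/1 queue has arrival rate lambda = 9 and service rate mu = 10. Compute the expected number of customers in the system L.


rho = 9/10 = 0.9000
L = rho/(1-rho)
= 0.9000/0.1000
= 9.0000

9.0000


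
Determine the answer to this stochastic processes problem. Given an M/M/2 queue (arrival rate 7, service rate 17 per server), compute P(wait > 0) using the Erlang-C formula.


a = lambda/mu = 0.4118
rho = a/c = 0.2059
Erlang-C formula applied:
C(c,a) = 0.0703

0.0703


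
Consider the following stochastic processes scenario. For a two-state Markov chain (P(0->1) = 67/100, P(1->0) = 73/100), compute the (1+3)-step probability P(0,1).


P^4 = P^1 * P^3
Computing via matrix multiplication of the transition matrix.
Entry (0,1) of P^4 = 0.4663

0.4663


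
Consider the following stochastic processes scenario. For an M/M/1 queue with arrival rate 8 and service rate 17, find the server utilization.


rho = lambda/mu
= 8/17
= 0.4706

0.4706


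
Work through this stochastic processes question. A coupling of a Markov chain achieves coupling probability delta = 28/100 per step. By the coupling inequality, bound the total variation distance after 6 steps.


TV distance bound <= (1-delta)^n
= (1 - 0.2800)^6
= 0.7200^6
= 0.1393

0.1393


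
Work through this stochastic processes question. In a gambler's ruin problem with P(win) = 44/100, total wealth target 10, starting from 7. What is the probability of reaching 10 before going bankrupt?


Gambler's ruin formula:
r = q/p = 0.5600/0.4400 = 1.2727
P(win) = (1 - r^i)/(1 - r^N)
= (1 - 1.2727^7)/(1 - 1.2727^10)
= 0.4343

0.4343


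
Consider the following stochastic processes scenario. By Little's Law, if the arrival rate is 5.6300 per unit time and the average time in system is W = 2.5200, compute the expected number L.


Little's Law: L = lambda * W
= 5.6300 * 2.5200
= 14.1876

14.1876


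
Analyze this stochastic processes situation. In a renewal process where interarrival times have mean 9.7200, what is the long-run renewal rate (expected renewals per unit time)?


Long-run renewal rate = 1/E(X)
= 1/9.7200
= 0.1029

0.1029


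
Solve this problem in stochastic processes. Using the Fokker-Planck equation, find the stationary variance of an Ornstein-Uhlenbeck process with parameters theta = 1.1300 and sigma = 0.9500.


Stationary variance = sigma^2 / (2*theta)
= 0.9500^2 / (2*1.1300)
= 0.9025 / 2.2600
= 0.3993

0.3993


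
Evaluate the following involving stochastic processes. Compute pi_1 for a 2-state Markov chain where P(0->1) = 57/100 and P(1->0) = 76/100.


Stationary distribution: pi_0 = p10/(p01+p10), pi_1 = p01/(p01+p10)
p01 = 0.5700, p10 = 0.7600
pi_1 = 0.4286

0.4286


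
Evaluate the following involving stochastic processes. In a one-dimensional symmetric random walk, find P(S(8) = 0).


P(S(8) = 0) = C(8,4) / 4^4
= 70 / 256
= 0.2734

0.2734


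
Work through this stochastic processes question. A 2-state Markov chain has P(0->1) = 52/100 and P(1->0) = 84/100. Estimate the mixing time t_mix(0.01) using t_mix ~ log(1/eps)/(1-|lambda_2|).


lambda_2 = |1 - p01 - p10| = |1 - 0.5200 - 0.8400| = 0.3600
t_mix ~ log(1/eps)/(1 - |lambda_2|)
= log(100)/(1 - 0.3600) = 4.6052/0.6400
= 7.1956

7.1956


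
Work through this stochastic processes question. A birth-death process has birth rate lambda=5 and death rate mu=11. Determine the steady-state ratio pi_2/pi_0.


For birth-death process, pi_n/pi_0 = (lambda/mu)^n
= (5/11)^2
= 0.2066

0.2066


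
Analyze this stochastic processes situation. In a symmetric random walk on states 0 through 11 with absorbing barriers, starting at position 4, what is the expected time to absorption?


For symmetric RW on 0,...,N with absorbing barriers, E(i) = i*(N-i)
E(4) = 4 * 7 = 28

28


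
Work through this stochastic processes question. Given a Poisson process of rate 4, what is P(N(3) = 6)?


P(N(t)=k) = (lambda*t)^k * exp(-lambda*t) / k!
lambda*t = 12
= 12^6 * exp(-12) / 6!
= 2985984 * 6.1442e-06 / 720
= 0.0255

0.0255


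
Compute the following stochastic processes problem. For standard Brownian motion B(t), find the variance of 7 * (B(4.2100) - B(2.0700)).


Var(alpha*(B(t)-B(s))) = alpha^2 * (t-s)
= 7^2 * (4.2100 - 2.0700)
= 49 * 2.1400
= 104.8600

104.8600


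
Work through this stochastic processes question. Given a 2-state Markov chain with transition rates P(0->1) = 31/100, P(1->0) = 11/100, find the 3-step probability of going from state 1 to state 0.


Computing P^3 by matrix multiplication.
P = [[0.6900, 0.3100], [0.1100, 0.8900]]
After raising P to the power 3:
P^3(1,0) = 0.2108

0.2108


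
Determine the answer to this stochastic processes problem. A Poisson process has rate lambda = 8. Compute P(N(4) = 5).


P(N(t)=k) = (lambda*t)^k * exp(-lambda*t) / k!
lambda*t = 32
= 32^5 * exp(-32) / 5!
= 33554432 * 1.2664e-14 / 120
= 3.5412e-09

3.5412e-09


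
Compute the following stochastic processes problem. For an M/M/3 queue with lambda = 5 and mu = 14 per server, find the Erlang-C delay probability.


a = lambda/mu = 0.3571
rho = a/c = 0.1190
Erlang-C formula applied:
C(c,a) = 0.0060

0.0060


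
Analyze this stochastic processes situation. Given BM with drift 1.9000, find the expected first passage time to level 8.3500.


Expected first passage time = a/mu
= 8.3500/1.9000
= 4.3947

4.3947


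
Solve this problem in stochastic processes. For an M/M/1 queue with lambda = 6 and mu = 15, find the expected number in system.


rho = 6/15 = 0.4000
L = rho/(1-rho)
= 0.4000/0.6000
= 0.6667

0.6667


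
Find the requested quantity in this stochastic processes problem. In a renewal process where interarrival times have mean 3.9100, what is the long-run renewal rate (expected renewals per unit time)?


Long-run renewal rate = 1/E(X)
= 1/3.9100
= 0.2558

0.2558


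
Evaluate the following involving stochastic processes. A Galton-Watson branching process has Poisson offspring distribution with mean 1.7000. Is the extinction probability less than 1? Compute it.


Since mu = 1.7000 > 1, extinction prob q < 1.
Solve s = exp(mu*(s-1)) iteratively.
q = 0.3088

0.3088


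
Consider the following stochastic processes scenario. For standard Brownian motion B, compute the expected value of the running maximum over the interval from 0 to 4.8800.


E(max B(s)) = sqrt(2t/pi)
= sqrt(2*4.8800/pi)
= sqrt(3.1067)
= 1.7626

1.7626


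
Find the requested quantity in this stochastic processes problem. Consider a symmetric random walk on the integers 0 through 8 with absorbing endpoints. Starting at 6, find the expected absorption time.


For symmetric RW on 0,...,N with absorbing barriers, E(i) = i*(N-i)
E(6) = 6 * 2 = 12

12


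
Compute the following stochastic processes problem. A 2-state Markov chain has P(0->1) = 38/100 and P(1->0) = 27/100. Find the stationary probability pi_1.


Stationary distribution: pi_0 = p10/(p01+p10), pi_1 = p01/(p01+p10)
p01 = 0.3800, p10 = 0.2700
pi_1 = 0.5846

0.5846


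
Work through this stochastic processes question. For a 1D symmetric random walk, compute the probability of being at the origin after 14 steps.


P(S(14) = 0) = C(14,7) / 4^7
= 3432 / 16384
= 0.2095

0.2095


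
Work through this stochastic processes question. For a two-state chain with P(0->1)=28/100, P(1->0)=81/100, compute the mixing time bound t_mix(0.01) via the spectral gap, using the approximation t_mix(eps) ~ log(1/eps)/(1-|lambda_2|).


lambda_2 = |1 - p01 - p10| = |1 - 0.2800 - 0.8100| = 0.0900
t_mix ~ log(1/eps)/(1 - |lambda_2|)
= log(100)/(1 - 0.0900) = 4.6052/0.9100
= 5.0606

5.0606


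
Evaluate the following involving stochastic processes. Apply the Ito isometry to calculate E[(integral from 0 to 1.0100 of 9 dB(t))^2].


By Ito isometry: E[(int f dB)^2] = int f^2 dt
= 9^2 * 1.0100
= 81 * 1.0100 = 81.8100

81.8100


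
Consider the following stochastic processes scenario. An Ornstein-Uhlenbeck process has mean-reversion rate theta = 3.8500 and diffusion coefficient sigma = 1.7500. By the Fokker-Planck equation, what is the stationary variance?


Stationary variance = sigma^2 / (2*theta)
= 1.7500^2 / (2*3.8500)
= 3.0625 / 7.7000
= 0.3977

0.3977


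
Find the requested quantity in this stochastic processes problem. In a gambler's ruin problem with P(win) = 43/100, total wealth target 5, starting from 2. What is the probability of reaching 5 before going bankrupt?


Gambler's ruin formula:
r = q/p = 0.5700/0.4300 = 1.3256
P(win) = (1 - r^i)/(1 - r^N)
= (1 - 1.3256^2)/(1 - 1.3256^5)
= 0.2448

0.2448


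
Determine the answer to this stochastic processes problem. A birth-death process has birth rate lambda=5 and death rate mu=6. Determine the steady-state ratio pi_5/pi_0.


For birth-death process, pi_n/pi_0 = (lambda/mu)^n
= (5/6)^5
= 0.4019

0.4019


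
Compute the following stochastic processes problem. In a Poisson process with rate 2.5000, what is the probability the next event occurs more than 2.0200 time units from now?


P(X > t) = exp(-lambda * t)
= exp(-2.5000 * 2.0200)
= exp(-5.0500) = 0.0064

0.0064


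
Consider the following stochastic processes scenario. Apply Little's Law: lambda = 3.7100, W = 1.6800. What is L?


Little's Law: L = lambda * W
= 3.7100 * 1.6800
= 6.2328

6.2328


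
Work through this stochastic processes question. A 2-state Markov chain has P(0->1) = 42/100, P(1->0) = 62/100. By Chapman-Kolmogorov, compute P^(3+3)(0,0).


P^6 = P^3 * P^3
Computing via matrix multiplication of the transition matrix.
Entry (0,0) of P^6 = 0.5962

0.5962


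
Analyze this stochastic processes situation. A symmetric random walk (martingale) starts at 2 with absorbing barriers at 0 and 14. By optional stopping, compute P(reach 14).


By optional stopping theorem: E(M at tau) = M(0) = 2
P(hit 14)*14 + P(hit 0)*0 = 2
P(hit 14) = (2 - 0)/(14 - 0) = 1/7 = 0.1429

0.1429


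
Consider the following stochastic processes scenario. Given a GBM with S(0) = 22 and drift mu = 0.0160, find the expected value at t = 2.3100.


E[S(t)] = S(0) * exp(mu * t)
= 22 * exp(0.0160 * 2.3100)
= 22 * 1.0377
= 22.8283

22.8283


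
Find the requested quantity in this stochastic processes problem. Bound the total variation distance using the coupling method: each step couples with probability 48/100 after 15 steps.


TV distance bound <= (1-delta)^n
= (1 - 0.4800)^15
= 0.5200^15
= 5.4960e-05

5.4960e-05


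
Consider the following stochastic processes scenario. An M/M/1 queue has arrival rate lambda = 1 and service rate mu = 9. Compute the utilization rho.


rho = lambda/mu
= 1/9
= 0.1111

0.1111


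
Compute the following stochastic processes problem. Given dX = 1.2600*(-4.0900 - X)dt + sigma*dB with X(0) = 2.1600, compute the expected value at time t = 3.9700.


E[X(t)] = mu + (X(0) - mu)*exp(-theta*t)
= -4.0900 + (2.1600 - -4.0900)*exp(-1.2600*3.9700)
= -4.0900 + 6.2500 * 0.0067
= -4.0480

-4.0480


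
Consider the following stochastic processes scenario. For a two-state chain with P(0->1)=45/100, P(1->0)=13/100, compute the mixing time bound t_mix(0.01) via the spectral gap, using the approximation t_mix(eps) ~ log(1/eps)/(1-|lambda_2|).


lambda_2 = |1 - p01 - p10| = |1 - 0.4500 - 0.1300| = 0.4200
t_mix ~ log(1/eps)/(1 - |lambda_2|)
= log(100)/(1 - 0.4200) = 4.6052/0.5800
= 7.9399

7.9399


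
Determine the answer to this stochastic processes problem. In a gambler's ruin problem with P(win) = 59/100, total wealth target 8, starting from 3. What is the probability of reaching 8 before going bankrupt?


Gambler's ruin formula:
r = q/p = 0.4100/0.5900 = 0.6949
P(win) = (1 - r^i)/(1 - r^N)
= (1 - 0.6949^3)/(1 - 0.6949^8)
= 0.7026

0.7026


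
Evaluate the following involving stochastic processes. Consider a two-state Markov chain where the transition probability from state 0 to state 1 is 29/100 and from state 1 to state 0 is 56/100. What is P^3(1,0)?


Computing P^3 by matrix multiplication.
P = [[0.7100, 0.2900], [0.5600, 0.4400]]
After raising P to the power 3:
P^3(1,0) = 0.6566

0.6566


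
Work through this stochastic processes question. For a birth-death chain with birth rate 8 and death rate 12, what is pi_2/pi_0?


For birth-death process, pi_n/pi_0 = (lambda/mu)^n
= (8/12)^2
= 0.4444

0.4444


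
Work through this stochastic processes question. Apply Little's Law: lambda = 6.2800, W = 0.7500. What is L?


Little's Law: L = lambda * W
= 6.2800 * 0.7500
= 4.7100

4.7100


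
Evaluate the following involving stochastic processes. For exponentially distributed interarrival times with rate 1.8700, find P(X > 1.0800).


P(X > t) = exp(-lambda * t)
= exp(-1.8700 * 1.0800)
= exp(-2.0196) = 0.1327

0.1327


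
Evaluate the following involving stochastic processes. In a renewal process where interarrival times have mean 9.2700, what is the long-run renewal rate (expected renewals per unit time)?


Long-run renewal rate = 1/E(X)
= 1/9.2700
= 0.1079

0.1079


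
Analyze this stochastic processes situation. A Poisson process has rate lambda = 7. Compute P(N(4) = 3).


P(N(t)=k) = (lambda*t)^k * exp(-lambda*t) / k!
lambda*t = 28
= 28^3 * exp(-28) / 3!
= 21952 * 6.9144e-13 / 6
= 2.5297e-09

2.5297e-09


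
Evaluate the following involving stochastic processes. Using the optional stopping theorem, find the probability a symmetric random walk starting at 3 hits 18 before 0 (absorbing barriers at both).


By optional stopping theorem: E(M at tau) = M(0) = 3
P(hit 18)*18 + P(hit 0)*0 = 3
P(hit 18) = (3 - 0)/(18 - 0) = 1/6 = 0.1667

0.1667


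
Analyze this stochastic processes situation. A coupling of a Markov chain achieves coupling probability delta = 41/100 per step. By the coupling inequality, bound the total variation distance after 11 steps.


TV distance bound <= (1-delta)^n
= (1 - 0.4100)^11
= 0.5900^11
= 0.0030

0.0030


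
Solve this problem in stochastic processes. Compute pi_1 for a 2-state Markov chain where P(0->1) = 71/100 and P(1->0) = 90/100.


Stationary distribution: pi_0 = p10/(p01+p10), pi_1 = p01/(p01+p10)
p01 = 0.7100, p10 = 0.9000
pi_1 = 0.4410

0.4410


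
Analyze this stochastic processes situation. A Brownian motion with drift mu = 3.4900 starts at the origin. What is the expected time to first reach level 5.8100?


Expected first passage time = a/mu
= 5.8100/3.4900
= 1.6648

1.6648


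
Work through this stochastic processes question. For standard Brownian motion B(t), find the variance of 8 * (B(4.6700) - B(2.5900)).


Var(alpha*(B(t)-B(s))) = alpha^2 * (t-s)
= 8^2 * (4.6700 - 2.5900)
= 64 * 2.0800
= 133.1200

133.1200


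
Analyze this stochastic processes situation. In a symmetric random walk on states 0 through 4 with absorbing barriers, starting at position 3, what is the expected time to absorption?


For symmetric RW on 0,...,N with absorbing barriers, E(i) = i*(N-i)
E(3) = 3 * 1 = 3

3


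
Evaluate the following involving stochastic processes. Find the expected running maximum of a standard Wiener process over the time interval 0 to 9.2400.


E(max B(s)) = sqrt(2t/pi)
= sqrt(2*9.2400/pi)
= sqrt(5.8824)
= 2.4254

2.4254
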